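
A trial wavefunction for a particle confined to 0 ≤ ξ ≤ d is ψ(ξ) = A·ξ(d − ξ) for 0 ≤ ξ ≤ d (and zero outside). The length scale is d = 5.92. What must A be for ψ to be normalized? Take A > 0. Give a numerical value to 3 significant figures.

Normalization requires ∫|ψ|² dξ = 1, integrated from 0 to d.
Expanding the polynomial and integrating term by term, carrying out the integral gives A² · d^5/30.
So A² = (d^5/30)^(−1).
Substituting d = 5.92 gives A² = 0.004126, so A = 0.06423.

A ≈ 0.0642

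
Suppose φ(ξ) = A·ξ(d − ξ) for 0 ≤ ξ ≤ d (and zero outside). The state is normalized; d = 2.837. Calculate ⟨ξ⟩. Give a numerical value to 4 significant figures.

⟨ξ⟩ = ∫ ξ |φ|² dξ over the full domain.
The ratio of the moment integral to the normalization integral gives ⟨ξ⟩ = d/2.
Putting d = 2.837 gives 1.4185.

⟨ξ⟩ ≈ 1.419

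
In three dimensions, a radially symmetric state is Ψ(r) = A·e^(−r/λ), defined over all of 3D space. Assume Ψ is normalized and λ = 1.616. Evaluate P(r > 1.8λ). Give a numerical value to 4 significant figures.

Integrate the radial probability density 4πr²|Ψ|² over r > 1.8λ.
Normalization gives A² = 1/(π·λ^3).
In terms of u = r/λ (A², 4π and the length scale all cancel between numerator and denominator), P = [∫_{1.8}^{∞} u^2·e^(-2·u) du] / [∫_{0}^{∞} u^2·e^(-2·u) du].
Using ∫ u^2·e^(-2·u) du = -(2·u^2 + 2·u + 1)·e^(-2·u)/4, the numerator is 277·e^(-18/5)/100 and the denominator is 1/4.
The region integral divided by the full integral gives P = 0.30275.

P ≈ 0.3027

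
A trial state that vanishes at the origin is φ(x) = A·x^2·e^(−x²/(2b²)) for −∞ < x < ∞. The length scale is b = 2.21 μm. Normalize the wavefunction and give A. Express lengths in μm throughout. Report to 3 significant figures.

A ≈ 0.119 μm^(-5/2)

The normalization condition is ∫|φ|² dx = 1 from −∞ to ∞.
With φ = A·x^2·e^(−x²/(2b²)), the integral evaluates to A²·[3·√(π)·b^5/4].
Substituting b = 2.21 gives A² = 0.01427, so A = 0.1195.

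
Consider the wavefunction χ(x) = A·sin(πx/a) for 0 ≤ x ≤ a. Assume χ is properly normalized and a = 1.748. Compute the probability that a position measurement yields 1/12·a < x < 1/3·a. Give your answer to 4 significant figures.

The probability is P = ∫ |χ|² dx over [1/12·a, 1/3·a].
With A² fixed by ∫|χ|² = 1, i.e. A² = (a/2)^(−1), substitute and integrate.
Substituting u = x/a, A² and the length scale cancel in the ratio: P = ∫_{1/12}^{1/3} sin(π·u)^2 du / ∫_{0}^{1} sin(π·u)^2 du.
Using ∫ sin(π·u)^2 du = u/2 - sin(2·π·u)/(4·π), the numerator is -√(3)/(8·π) + 1/(8·π) + 1/8 and the denominator is 1/2.
This works out to P = (-√(3) + 1 + π)/(4·π).

P ≈ 0.1917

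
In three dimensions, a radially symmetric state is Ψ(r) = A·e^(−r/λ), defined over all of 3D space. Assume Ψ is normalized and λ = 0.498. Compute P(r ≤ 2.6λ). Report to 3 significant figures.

P = ∫ |Ψ|² 4πr² dr over r ≤ 2.6λ.
A² is fixed by ∫₀^∞ 4πr²|Ψ|² dr = 1, i.e. A² = (π·λ^3)^(−1).
Let u = r/λ; then A², 4π and the length scale all cancel, so P = ∫_{0}^{2.6} u^2·e^(-2·u) du ÷ ∫_{0}^{∞} u^2·e^(-2·u) du.
Using ∫ u^2·e^(-2·u) du = -(2·u^2 + 2·u + 1)·e^(-2·u)/4, the numerator is 1/4 - 493·e^(-26/5)/100 and the denominator is 1/4.
Taking the ratio yields P = 0.8912.

P ≈ 0.891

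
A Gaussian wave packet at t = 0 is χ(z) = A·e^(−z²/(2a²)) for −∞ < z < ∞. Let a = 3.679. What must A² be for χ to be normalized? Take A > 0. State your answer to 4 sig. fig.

A^2 ≈ 0.1534

Normalization requires ∫|χ|² dz = 1, integrated from −∞ to ∞.
Using the Gaussian integral ∫_{−∞}^{∞} e^(−αz²) dz = √(π/α), the integral (without the A² prefactor) comes out to √(π)·a.
So A² = (√(π)·a)^(−1).
With a = 3.679: A² = 0.15335 and A = 0.39160.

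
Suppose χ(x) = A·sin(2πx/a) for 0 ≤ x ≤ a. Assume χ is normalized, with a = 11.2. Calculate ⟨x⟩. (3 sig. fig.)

⟨x⟩ ≈ 5.60

⟨x⟩ = ∫ x |χ|² dx over the full domain.
Evaluating both integrals, ⟨x⟩ = a/2.
Putting a = 11.2 gives 5.600.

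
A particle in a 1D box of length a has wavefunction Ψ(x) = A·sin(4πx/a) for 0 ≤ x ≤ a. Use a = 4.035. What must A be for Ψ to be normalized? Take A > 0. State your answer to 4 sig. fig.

Require ∫ |Ψ|² dx = 1 over the whole domain.
Using sin²θ = (1 − cos 2θ)/2, carrying out the integral gives A² · a/2.
Setting this equal to 1 gives A² = 1/(a/2).
Substituting a = 4.035 gives A² = 0.49566, so A = 0.70403.

A ≈ 0.7040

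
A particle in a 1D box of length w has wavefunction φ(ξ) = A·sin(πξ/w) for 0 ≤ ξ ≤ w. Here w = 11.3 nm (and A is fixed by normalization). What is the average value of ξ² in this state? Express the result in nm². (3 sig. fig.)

⟨ξ^2⟩ ≈ 36.1 nm^2

By definition ⟨ξ²⟩ = ∫ ξ^2 |φ(ξ)|² dξ.
The ratio of the moment integral to the normalization integral gives ⟨ξ²⟩ = -w^2/(2·π^2) + w^2/3.
Putting w = 11.3 gives 36.09.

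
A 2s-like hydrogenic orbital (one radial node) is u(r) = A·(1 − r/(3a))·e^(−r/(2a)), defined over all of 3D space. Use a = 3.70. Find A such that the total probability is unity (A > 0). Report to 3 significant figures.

A ≈ 0.0485

Require ∫ |u|² 4πr² dr = 1 over the whole domain.
(Spherical symmetry: dV = 4πr² dr.)
Recall ∫₀^∞ r^m e^(−r/β) dr = m!·β^(m+1), with u = A·(1 − r/(3a))·e^(−r/(2a)), the integral evaluates to A²·[8·π·a^3/3].
Setting this equal to 1 gives A² = 1/(8·π·a^3/3).
Substituting a = 3.70 gives A² = 0.002357, so A = 0.04854.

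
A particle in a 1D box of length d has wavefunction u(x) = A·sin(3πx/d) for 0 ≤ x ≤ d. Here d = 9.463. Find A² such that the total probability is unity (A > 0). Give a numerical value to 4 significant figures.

A^2 ≈ 0.2113

Require ∫ |u|² dx = 1 over the whole domain.
With u = A·sin(3πx/d), the integral evaluates to A²·[d/2].
Setting this equal to 1 gives A² = 1/(d/2).
Substituting d = 9.463 gives A² = 0.21135, so A = 0.45973.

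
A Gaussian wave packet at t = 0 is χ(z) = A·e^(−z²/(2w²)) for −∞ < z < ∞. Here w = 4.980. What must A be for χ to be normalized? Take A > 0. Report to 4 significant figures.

A ≈ 0.3366

Normalization requires ∫|χ|² dz = 1, integrated from −∞ to ∞.
Using the Gaussian integral ∫_{−∞}^{∞} e^(−αz²) dz = √(π/α), the integral (without the A² prefactor) comes out to √(π)·w.
So A² = (√(π)·w)^(−1).
Plugging in w = 4.980 yields A = 0.33659.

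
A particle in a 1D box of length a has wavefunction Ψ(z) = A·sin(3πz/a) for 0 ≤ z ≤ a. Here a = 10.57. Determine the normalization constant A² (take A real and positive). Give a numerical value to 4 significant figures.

A^2 ≈ 0.1892

Normalization requires ∫|Ψ|² dz = 1, integrated from 0 to a.
Using sin²θ = (1 − cos 2θ)/2, the integral (without the A² prefactor) comes out to a/2.
Hence A² = 1/[a/2].
Plugging in a = 10.57 yields A = 0.43499.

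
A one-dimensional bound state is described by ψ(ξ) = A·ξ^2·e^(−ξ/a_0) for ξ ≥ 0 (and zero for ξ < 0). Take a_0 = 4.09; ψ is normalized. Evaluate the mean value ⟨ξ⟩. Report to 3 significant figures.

⟨ξ⟩ ≈ 10.2

⟨ξ⟩ = ∫ ξ |ψ|² dξ over the full domain.
Recall ∫₀^∞ ξ^m e^(−ξ/β) dξ = m!·β^(m+1), the ratio of the moment integral to the normalization integral gives ⟨ξ⟩ = 5·a_0/2.
With a_0 = 4.09, ⟨ξ⟩ = 10.23.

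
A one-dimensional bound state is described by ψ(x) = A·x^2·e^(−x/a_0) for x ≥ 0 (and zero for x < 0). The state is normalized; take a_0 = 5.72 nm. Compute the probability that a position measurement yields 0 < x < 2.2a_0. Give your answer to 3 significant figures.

P ≈ 0.449

P = ∫_{0}^{2.2a_0} |ψ(x)|² dx.
Since A² = 1/(3·a_0^5/4), this is the region integral divided by the full normalization integral.
Substituting u = x/a_0, A² and the length scale cancel in the ratio: P = ∫_{0}^{2.2} u^4·e^(-2·u) du / ∫_{0}^{∞} u^4·e^(-2·u) du.
Using ∫ u^4·e^(-2·u) du = -(u^4/2 + u^3 + 3·u^2/2 + 3·u/2 + 3/4)·e^(-2·u), the numerator is ≈ 0.33661 and the denominator is 3/4.
This works out to P = 0.4488.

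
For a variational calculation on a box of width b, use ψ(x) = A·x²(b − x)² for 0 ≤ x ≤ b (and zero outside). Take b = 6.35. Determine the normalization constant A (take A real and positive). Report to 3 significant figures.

The normalization condition is ∫|ψ|² dx = 1 from 0 to b.
With ψ = A·x²(b − x)², the integral evaluates to A²·[b^9/630].
Substituting b = 6.35 gives A² = 0.00003753, so A = 0.006126.

A ≈ 0.00613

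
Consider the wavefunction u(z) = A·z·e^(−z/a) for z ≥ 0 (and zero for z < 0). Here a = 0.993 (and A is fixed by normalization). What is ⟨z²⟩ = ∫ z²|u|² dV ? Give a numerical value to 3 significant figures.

The expectation value is the |u|²-weighted average of z^2: ∫ z^2|u|² dz.
Using ∫₀^∞ zⁿ e^(−αz) dz = n!/αⁿ⁺¹, evaluating both integrals, ⟨z²⟩ = 3·a^2.
With a = 0.993, ⟨z^2⟩ = 2.958.

⟨z^2⟩ ≈ 2.96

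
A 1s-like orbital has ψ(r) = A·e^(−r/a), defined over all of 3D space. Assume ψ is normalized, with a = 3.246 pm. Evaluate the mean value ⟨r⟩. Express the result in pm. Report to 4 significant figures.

The expectation value is the |ψ|²-weighted average of r: ∫ r|ψ|² 4πr² dr.
Since the A² factors cancel between numerator and denominator, ⟨r⟩ = 3·a/2.
With a = 3.246, ⟨r⟩ = 4.8690.

⟨r⟩ ≈ 4.869 pm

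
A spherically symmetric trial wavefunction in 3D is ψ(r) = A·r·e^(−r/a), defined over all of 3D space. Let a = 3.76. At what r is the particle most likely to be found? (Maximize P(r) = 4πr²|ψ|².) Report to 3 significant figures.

Differentiate P(r) = 4πr²|ψ|² with respect to r and set to zero.
Solving yields r = 2·a.
With a = 3.76, the most probable radial distance is 7.520.

r ≈ 7.52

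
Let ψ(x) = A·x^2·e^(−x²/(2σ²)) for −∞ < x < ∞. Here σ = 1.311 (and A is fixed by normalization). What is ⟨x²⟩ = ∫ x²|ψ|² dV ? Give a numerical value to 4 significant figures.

⟨x^2⟩ ≈ 4.297

The expectation value is the |ψ|²-weighted average of x^2: ∫ x^2|ψ|² dx.
Evaluating both integrals, ⟨x²⟩ = 5·σ^2/2.
With σ = 1.311, ⟨x^2⟩ = 4.2968.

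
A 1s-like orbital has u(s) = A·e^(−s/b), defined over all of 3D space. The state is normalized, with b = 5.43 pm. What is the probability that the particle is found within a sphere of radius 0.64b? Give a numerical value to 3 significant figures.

With dV = 4πs²ds, the probability is ∫|u|² dV over s ≤ 0.64b.
The full normalization integral is A²·[π·b^3] = 1, fixing A².
In terms of t = s/b (A², 4π and the length scale all cancel between numerator and denominator), P = [∫_{0}^{0.64} t^2·e^(-2·t) dt] / [∫_{0}^{∞} t^2·e^(-2·t) dt].
An antiderivative of t^2·e^(-2·t) is -(2·t^2 + 2·t + 1)·e^(-2·t)/4; evaluating from 0 to 0.64 gives 1/4 - 1937·e^(-32/25)/2500, while the full integral is 1/4.
This evaluates to P = 0.1383.

P ≈ 0.138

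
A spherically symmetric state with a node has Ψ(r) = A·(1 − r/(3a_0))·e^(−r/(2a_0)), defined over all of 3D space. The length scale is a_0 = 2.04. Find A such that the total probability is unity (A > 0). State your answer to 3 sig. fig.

The normalization condition is ∫|Ψ|² 4πr² dr = 1 from 0 to ∞.
In 3D with spherical symmetry the volume element is 4πr² dr.
Recall ∫₀^∞ r^m e^(−r/β) dr = m!·β^(m+1), the integral (without the A² prefactor) comes out to 8·π·a_0^3/3.
Setting this equal to 1 gives A² = 1/(8·π·a_0^3/3).
Substituting a_0 = 2.04 gives A² = 0.01406, so A = 0.1186.

A ≈ 0.119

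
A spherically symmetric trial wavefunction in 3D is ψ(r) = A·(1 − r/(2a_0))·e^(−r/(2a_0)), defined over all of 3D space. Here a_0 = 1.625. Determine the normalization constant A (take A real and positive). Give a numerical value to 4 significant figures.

A ≈ 0.09629

Require ∫ |ψ|² 4πr² dr = 1 over the whole domain.
(Spherical symmetry: dV = 4πr² dr.)
Using ∫₀^∞ rⁿ e^(−αr) dr = n!/αⁿ⁺¹, with ψ = A·(1 − r/(2a_0))·e^(−r/(2a_0)), the integral evaluates to A²·[8·π·a_0^3].
So A² = (8·π·a_0^3)^(−1).
Substituting a_0 = 1.625 gives A² = 0.0092726, so A = 0.096294.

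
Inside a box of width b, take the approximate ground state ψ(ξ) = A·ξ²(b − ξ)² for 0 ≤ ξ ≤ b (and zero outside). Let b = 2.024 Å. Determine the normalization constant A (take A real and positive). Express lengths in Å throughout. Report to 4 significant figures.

We need A² ∫|f|² dξ = 1, taking the integral from 0 to b.
Expanding the polynomial and integrating term by term, carrying out the integral gives A² · b^9/630.
So A² = (b^9/630)^(−1).
Plugging in b = 2.024 yields A = 1.0513.

A ≈ 1.051 Å^(-9/2)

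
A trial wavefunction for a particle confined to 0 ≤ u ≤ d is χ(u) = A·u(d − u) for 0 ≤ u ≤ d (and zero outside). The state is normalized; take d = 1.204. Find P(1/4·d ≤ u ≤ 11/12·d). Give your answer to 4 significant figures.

P ≈ 0.8914

The probability is P = ∫ |χ|² du over [1/4·d, 11/12·d].
Since A² = 1/(d^5/30), this is the region integral divided by the full normalization integral.
Let t = u/d; then A² and the length scale cancel, so P = ∫_{1/4}^{11/12} t^2·(1 - t)^2 dt ÷ ∫_{0}^{1} t^2·(1 - t)^2 dt.
Using ∫ t^2·(1 - t)^2 dt = t^3·(6·t^2 - 15·t + 10)/30, the numerator is ≈ 0.0297132 and the denominator is 1/30.
Taking the ratio, P = 4621/5184.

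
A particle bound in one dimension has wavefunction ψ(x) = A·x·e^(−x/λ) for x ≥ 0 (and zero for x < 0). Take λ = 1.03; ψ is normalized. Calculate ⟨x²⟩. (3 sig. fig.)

⟨x^2⟩ ≈ 3.18

By definition ⟨x²⟩ = ∫ x^2 |ψ(x)|² dx.
With ∫₀^∞ x^4 e^(−αx) dx = 4!/α^5, evaluating both integrals, ⟨x²⟩ = 3·λ^2.
Putting λ = 1.03 gives 3.183.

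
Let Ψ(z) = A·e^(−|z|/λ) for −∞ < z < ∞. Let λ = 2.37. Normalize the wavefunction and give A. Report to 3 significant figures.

Require ∫ |Ψ|² dz = 1 over the whole domain.
Carrying out the integral gives A² · λ.
So A² = (λ)^(−1).
Plugging in λ = 2.37 yields A = 0.6496.

A ≈ 0.650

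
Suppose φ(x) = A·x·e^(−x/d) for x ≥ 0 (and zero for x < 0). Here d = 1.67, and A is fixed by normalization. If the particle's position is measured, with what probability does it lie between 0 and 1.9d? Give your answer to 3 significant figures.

The probability is P = ∫ |φ|² dx over [0, 1.9d].
The normalization integral ∫|φ|²dx over the whole domain equals d^3/4·A², and A² cancels in the ratio.
Substituting u = x/d, A² and the length scale cancel in the ratio: P = ∫_{0}^{1.9} u^2·e^(-2·u) du / ∫_{0}^{∞} u^2·e^(-2·u) du.
With ∫ u^2·e^(-2·u) du = -(2·u^2 + 2·u + 1)·e^(-2·u)/4 + C, the region integral is 1/4 - 601·e^(-19/5)/200 and the full one is 1/4.
The result is P = 0.7311.

P ≈ 0.731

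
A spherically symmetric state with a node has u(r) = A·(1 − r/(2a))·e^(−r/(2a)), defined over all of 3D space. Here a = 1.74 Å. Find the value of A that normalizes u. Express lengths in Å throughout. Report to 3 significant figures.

A ≈ 0.0869 Å^(-3/2)

We need A² ∫|f|² 4πr² dr = 1, taking the integral from 0 to ∞.
Recall ∫₀^∞ r^m e^(−r/β) dr = m!·β^(m+1), carrying out the integral gives A² · 8·π·a^3.
So A² = (8·π·a^3)^(−1).
Substituting a = 1.74 gives A² = 0.007553, so A = 0.08691.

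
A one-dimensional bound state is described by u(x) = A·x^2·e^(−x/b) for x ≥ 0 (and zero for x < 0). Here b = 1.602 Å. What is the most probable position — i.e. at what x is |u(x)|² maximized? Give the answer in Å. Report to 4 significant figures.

x ≈ 3.204 Å

The maximum of |u(x)|² occurs where its derivative vanishes.
Solving yields x = 2·b.
With b = 1.602, the most probable position is 3.2040 Å.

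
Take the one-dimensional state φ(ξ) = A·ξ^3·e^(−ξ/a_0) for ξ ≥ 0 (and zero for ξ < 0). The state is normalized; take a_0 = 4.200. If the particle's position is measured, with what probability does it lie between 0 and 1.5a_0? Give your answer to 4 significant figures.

P ≈ 0.03351

P = ∫_{0}^{1.5a_0} |φ(ξ)|² dξ.
With A² fixed by ∫|φ|² = 1, i.e. A² = (45·a_0^7/8)^(−1), substitute and integrate.
Let u = ξ/a_0; then A² and the length scale cancel, so P = ∫_{0}^{1.5} u^6·e^(-2·u) du ÷ ∫_{0}^{∞} u^6·e^(-2·u) du.
Using ∫ u^6·e^(-2·u) du = -(4·u^6 + 12·u^5 + 30·u^4 + 60·u^3 + 90·u^2 + 90·u + 45)·e^(-2·u)/8, the numerator is ≈ 0.188486 and the denominator is 45/8.
The result is P = 0.033509.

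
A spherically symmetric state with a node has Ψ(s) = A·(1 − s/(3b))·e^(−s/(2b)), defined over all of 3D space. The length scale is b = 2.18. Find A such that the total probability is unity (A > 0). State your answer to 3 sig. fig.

A ≈ 0.107

We need A² ∫|f|² 4πs² ds = 1, taking the integral from 0 to ∞.
Recall ∫₀^∞ s^m e^(−s/β) ds = m!·β^(m+1), ∫|Ψ|² 4πs² ds = A²·(8·π·b^3/3).
Setting this equal to 1 gives A² = 1/(8·π·b^3/3).
Plugging in b = 2.18 yields A = 0.1073.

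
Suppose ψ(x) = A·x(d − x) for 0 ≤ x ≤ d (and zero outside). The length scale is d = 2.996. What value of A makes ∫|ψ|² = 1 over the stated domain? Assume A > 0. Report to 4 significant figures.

The normalization condition is ∫|ψ|² dx = 1 from 0 to d.
With ψ = A·x(d − x), the integral evaluates to A²·[d^5/30].
So A² = (d^5/30)^(−1).
Substituting d = 2.996 gives A² = 0.12428, so A = 0.35254.

A ≈ 0.3525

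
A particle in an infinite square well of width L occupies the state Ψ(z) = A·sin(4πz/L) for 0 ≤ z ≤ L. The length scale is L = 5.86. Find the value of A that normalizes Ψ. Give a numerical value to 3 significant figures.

A ≈ 0.584

Require ∫ |Ψ|² dz = 1 over the whole domain.
With Ψ = A·sin(4πz/L), the integral evaluates to A²·[L/2].
With L = 5.86: A² = 0.3413 and A = 0.5842.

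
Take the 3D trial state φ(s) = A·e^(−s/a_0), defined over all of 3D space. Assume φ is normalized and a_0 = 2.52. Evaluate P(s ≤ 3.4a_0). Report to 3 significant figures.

P ≈ 0.966

Integrate the radial probability density 4πs²|φ|² over s ≤ 3.4a_0.
The full normalization integral is A²·[π·a_0^3] = 1, fixing A².
Let u = s/a_0; then A², 4π and the length scale all cancel, so P = ∫_{0}^{3.4} u^2·e^(-2·u) du ÷ ∫_{0}^{∞} u^2·e^(-2·u) du.
With ∫ u^2·e^(-2·u) du = -(2·u^2 + 2·u + 1)·e^(-2·u)/4 + C, the region integral is 1/4 - 773·e^(-34/5)/100 and the full one is 1/4.
This evaluates to P = 0.9656.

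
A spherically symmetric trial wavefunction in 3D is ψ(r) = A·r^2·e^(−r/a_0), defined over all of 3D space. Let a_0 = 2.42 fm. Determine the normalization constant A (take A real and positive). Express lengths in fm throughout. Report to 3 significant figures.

We need A² ∫|f|² 4πr² dr = 1, taking the integral from 0 to ∞.
In 3D with spherical symmetry the volume element is 4πr² dr.
Recall ∫₀^∞ r^m e^(−r/β) dr = m!·β^(m+1), the integral (without the A² prefactor) comes out to 45·π·a_0^7/2.
So A² = (45·π·a_0^7/2)^(−1).
Plugging in a_0 = 2.42 yields A = 0.005395.

A ≈ 0.00539 fm^(-7/2)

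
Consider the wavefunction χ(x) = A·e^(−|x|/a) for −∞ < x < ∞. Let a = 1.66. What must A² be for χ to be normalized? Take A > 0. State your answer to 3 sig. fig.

Normalization requires ∫|χ|² dx = 1, integrated from −∞ to ∞.
∫|χ|² dx = A²·(a).
So A² = (a)^(−1).
Plugging in a = 1.66 yields A = 0.7762.

A^2 ≈ 0.602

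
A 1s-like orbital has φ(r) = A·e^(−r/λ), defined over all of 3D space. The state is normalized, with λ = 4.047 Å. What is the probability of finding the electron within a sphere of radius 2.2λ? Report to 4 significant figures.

P ≈ 0.8149

With dV = 4πr²dr, the probability is ∫|φ|² dV over r ≤ 2.2λ.
A² is fixed by ∫₀^∞ 4πr²|φ|² dr = 1, i.e. A² = (π·λ^3)^(−1).
In terms of u = r/λ (A², 4π and the length scale all cancel between numerator and denominator), P = [∫_{0}^{2.2} u^2·e^(-2·u) du] / [∫_{0}^{∞} u^2·e^(-2·u) du].
Using ∫ u^2·e^(-2·u) du = -(2·u^2 + 2·u + 1)·e^(-2·u)/4, the numerator is 1/4 - 377·e^(-22/5)/100 and the denominator is 1/4.
Taking the ratio yields P = 0.81486.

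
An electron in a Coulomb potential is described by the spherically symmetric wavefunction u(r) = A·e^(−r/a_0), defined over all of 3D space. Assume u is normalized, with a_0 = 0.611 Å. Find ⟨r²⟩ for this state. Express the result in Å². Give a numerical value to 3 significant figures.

By definition ⟨r²⟩ = ∫ r^2 |u(r)|² 4πr² dr.
With ∫₀^∞ r^4 e^(−αr) dr = 4!/α^5, evaluating both integrals, ⟨r²⟩ = 3·a_0^2.
Putting a_0 = 0.611 gives 1.120.

⟨r^2⟩ ≈ 1.12 Å^2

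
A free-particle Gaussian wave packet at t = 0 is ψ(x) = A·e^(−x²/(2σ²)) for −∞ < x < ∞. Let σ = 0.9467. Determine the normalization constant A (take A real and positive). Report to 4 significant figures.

We need A² ∫|f|² dx = 1, taking the integral from −∞ to ∞.
Differentiating ∫e^(−αx²) dx = √(π/α) under α to get the higher moments, the integral (without the A² prefactor) comes out to √(π)·σ.
So A² = (√(π)·σ)^(−1).
Substituting σ = 0.9467 gives A² = 0.59595, so A = 0.77198.

A ≈ 0.7720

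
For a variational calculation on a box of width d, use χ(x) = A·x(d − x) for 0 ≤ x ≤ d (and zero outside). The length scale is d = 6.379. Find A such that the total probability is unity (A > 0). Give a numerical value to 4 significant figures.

A ≈ 0.05329

The normalization condition is ∫|χ|² dx = 1 from 0 to d.
Carrying out the integral gives A² · d^5/30.
Setting this equal to 1 gives A² = 1/(d^5/30).
Substituting d = 6.379 gives A² = 0.0028403, so A = 0.053294.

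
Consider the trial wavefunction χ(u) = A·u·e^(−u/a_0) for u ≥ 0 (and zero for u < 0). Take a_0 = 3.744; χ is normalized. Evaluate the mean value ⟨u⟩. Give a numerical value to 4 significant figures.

⟨u⟩ ≈ 5.616

By definition ⟨u⟩ = ∫ u |χ(u)|² du.
Recall ∫₀^∞ u^m e^(−u/β) du = m!·β^(m+1), since the A² factors cancel between numerator and denominator, ⟨u⟩ = 3·a_0/2.
With a_0 = 3.744, ⟨u⟩ = 5.6160.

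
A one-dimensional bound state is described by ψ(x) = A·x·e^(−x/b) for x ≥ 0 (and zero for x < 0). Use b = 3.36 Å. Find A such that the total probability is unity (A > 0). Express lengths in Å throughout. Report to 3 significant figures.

Require ∫ |ψ|² dx = 1 over the whole domain.
Using ∫₀^∞ xⁿ e^(−αx) dx = n!/αⁿ⁺¹, ∫|ψ|² dx = A²·(b^3/4).
Plugging in b = 3.36 yields A = 0.3247.

A ≈ 0.325 Å^(-3/2)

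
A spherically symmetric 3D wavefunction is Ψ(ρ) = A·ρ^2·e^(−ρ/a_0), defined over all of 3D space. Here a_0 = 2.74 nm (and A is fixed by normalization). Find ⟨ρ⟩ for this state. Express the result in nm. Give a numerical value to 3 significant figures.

⟨ρ⟩ = ∫ ρ |Ψ|² 4πρ² dρ over the full domain.
Evaluating both integrals, ⟨ρ⟩ = 7·a_0/2.
With a_0 = 2.74, ⟨ρ⟩ = 9.590.

⟨ρ⟩ ≈ 9.59 nm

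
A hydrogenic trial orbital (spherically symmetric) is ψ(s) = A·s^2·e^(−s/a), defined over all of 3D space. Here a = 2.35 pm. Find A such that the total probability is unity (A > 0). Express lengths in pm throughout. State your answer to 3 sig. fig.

Normalization requires ∫|ψ|² 4πs² ds = 1, integrated from 0 to ∞.
In 3D with spherical symmetry the volume element is 4πs² ds.
The integral (without the A² prefactor) comes out to 45·π·a^7/2.
Plugging in a = 2.35 yields A = 0.005979.

A ≈ 0.00598 pm^(-7/2)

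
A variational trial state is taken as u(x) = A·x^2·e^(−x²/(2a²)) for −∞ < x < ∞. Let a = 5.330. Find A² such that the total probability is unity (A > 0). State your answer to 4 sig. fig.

Normalization requires ∫|u|² dx = 1, integrated from −∞ to ∞.
Using the Gaussian integral ∫_{−∞}^{∞} e^(−αx²) dx = √(π/α), carrying out the integral gives A² · 3·√(π)·a^5/4.
So A² = (3·√(π)·a^5/4)^(−1).
With a = 5.330: A² = 0.00017488 and A = 0.013224.

A^2 ≈ 0.0001749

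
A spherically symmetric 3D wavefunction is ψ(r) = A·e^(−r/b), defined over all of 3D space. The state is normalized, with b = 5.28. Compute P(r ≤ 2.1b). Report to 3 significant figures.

P ≈ 0.790

P = ∫ |ψ|² 4πr² dr over r ≤ 2.1b.
The full normalization integral is A²·[π·b^3] = 1, fixing A².
In terms of u = r/b (A², 4π and the length scale all cancel between numerator and denominator), P = [∫_{0}^{2.1} u^2·e^(-2·u) du] / [∫_{0}^{∞} u^2·e^(-2·u) du].
An antiderivative of u^2·e^(-2·u) is -(2·u^2 + 2·u + 1)·e^(-2·u)/4; evaluating from 0 to 2.1 gives 1/4 - 701·e^(-21/5)/200, while the full integral is 1/4.
This evaluates to P = 0.7898.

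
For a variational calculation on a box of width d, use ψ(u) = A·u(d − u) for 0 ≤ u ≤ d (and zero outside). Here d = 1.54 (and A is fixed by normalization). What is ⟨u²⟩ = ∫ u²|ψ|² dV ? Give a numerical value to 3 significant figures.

The expectation value is the |ψ|²-weighted average of u^2: ∫ u^2|ψ|² du.
Since the A² factors cancel between numerator and denominator, ⟨u²⟩ = 2·d^2/7.
With d = 1.54, ⟨u^2⟩ = 0.6776.

⟨u^2⟩ ≈ 0.678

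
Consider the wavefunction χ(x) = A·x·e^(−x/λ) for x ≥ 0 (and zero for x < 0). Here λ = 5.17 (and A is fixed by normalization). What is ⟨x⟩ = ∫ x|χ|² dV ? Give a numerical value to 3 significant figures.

⟨x⟩ ≈ 7.76

The expectation value is the |χ|²-weighted average of x: ∫ x|χ|² dx.
Since the A² factors cancel between numerator and denominator, ⟨x⟩ = 3·λ/2.
With λ = 5.17, ⟨x⟩ = 7.755.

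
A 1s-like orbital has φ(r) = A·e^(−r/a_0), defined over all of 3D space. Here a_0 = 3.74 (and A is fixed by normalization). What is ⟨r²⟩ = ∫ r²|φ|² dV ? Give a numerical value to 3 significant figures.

⟨r^2⟩ ≈ 42.0

⟨r²⟩ = ∫ r^2 |φ|² 4πr² dr over the full domain.
Since the A² factors cancel between numerator and denominator, ⟨r²⟩ = 3·a_0^2.
With a_0 = 3.74, ⟨r^2⟩ = 41.96.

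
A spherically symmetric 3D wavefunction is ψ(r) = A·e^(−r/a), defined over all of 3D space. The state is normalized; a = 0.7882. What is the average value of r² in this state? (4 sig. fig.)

⟨r^2⟩ ≈ 1.864

⟨r²⟩ = ∫ r^2 |ψ|² 4πr² dr over the full domain.
With ∫₀^∞ r^4 e^(−αr) dr = 4!/α^5, the ratio of the moment integral to the normalization integral gives ⟨r²⟩ = 3·a^2.
Putting a = 0.7882 gives 1.8638.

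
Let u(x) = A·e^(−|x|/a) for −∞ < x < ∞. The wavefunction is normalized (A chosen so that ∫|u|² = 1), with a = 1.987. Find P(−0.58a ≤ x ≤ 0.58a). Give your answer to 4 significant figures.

P ≈ 0.6865

P = ∫_{−0.58a}^{0.58a} |u(x)|² dx.
With A² fixed by ∫|u|² = 1, i.e. A² = (a)^(−1), substitute and integrate.
By symmetry take twice the x ≥ 0 contribution in numerator and denominator; the 2's cancel. Substituting t = x/a, A² and the length scale cancel in the ratio: P = ∫_{0}^{0.58} e^(-2·t) dt / ∫_{0}^{∞} e^(-2·t) dt.
Using ∫ e^(-2·t) dt = -e^(-2·t)/2, the numerator is 1/2 - e^(-29/25)/2 and the denominator is 1/2.
Taking the ratio, P = 0.68651.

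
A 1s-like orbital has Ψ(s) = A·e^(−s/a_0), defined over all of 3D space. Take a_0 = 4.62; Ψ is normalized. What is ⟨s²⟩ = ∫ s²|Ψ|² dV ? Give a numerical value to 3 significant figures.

By definition ⟨s²⟩ = ∫ s^2 |Ψ(s)|² 4πs² ds.
Using ∫₀^∞ sⁿ e^(−αs) ds = n!/αⁿ⁺¹, the ratio of the moment integral to the normalization integral gives ⟨s²⟩ = 3·a_0^2.
Putting a_0 = 4.62 gives 64.03.

⟨s^2⟩ ≈ 64.0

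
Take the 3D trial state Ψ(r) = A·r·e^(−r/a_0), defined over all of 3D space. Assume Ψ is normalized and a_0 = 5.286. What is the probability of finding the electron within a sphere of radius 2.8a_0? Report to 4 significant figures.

Integrate the radial probability density 4πr²|Ψ|² over r ≤ 2.8a_0.
A² is fixed by ∫₀^∞ 4πr²|Ψ|² dr = 1, i.e. A² = (3·π·a_0^5)^(−1).
In terms of u = r/a_0 (A², 4π and the length scale all cancel between numerator and denominator), P = [∫_{0}^{2.8} u^4·e^(-2·u) du] / [∫_{0}^{∞} u^4·e^(-2·u) du].
Using ∫ u^4·e^(-2·u) du = -(u^4/2 + u^3 + 3·u^2/2 + 3·u/2 + 3/4)·e^(-2·u), the numerator is ≈ 0.493387 and the denominator is 3/4.
Taking the ratio yields P = 0.65785.

P ≈ 0.6578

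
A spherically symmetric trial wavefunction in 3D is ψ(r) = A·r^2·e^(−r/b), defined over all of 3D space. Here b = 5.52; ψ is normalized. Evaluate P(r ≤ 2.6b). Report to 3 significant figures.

P ≈ 0.268

Integrate the radial probability density 4πr²|ψ|² over r ≤ 2.6b.
The full normalization integral is A²·[45·π·b^7/2] = 1, fixing A².
Substituting u = r/b, A², 4π and the length scale all cancel in the ratio: P = ∫_{0}^{2.6} u^6·e^(-2·u) du / ∫_{0}^{∞} u^6·e^(-2·u) du.
An antiderivative of u^6·e^(-2·u) is -(4·u^6 + 12·u^5 + 30·u^4 + 60·u^3 + 90·u^2 + 90·u + 45)·e^(-2·u)/8; evaluating from 0 to 2.6 gives ≈ 1.5053, while the full integral is 45/8.
This evaluates to P = 0.2676.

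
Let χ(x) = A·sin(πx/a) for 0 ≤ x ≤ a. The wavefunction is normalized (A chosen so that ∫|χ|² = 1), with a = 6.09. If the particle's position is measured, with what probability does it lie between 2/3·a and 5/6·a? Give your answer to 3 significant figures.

P ≈ 0.167

The probability is P = ∫ |χ|² dx over [2/3·a, 5/6·a].
The normalization integral ∫|χ|²dx over the whole domain equals a/2·A², and A² cancels in the ratio.
Let u = x/a; then A² and the length scale cancel, so P = ∫_{2/3}^{5/6} sin(π·u)^2 du ÷ ∫_{0}^{1} sin(π·u)^2 du.
An antiderivative of sin(π·u)^2 is u/2 - sin(2·π·u)/(4·π); evaluating from 2/3 to 5/6 gives 1/12, while the full integral is 1/2.
Evaluating gives P = 1/6.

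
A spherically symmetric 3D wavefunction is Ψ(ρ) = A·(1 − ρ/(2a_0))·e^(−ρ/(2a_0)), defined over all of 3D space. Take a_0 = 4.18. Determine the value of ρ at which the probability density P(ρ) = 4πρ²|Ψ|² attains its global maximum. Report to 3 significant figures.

Differentiate P(ρ) = 4πρ²|Ψ|² with respect to ρ and set to zero.
Solving yields ρ = a_0·(√(5) + 3).
With a_0 = 4.18, the most probable radial distance is 21.89.

ρ ≈ 21.9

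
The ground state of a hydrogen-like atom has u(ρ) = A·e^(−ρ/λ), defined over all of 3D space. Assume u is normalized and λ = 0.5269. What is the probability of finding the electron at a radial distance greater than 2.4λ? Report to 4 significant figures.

Integrate the radial probability density 4πρ²|u|² over ρ > 2.4λ.
A² is fixed by ∫₀^∞ 4πρ²|u|² dρ = 1, i.e. A² = (π·λ^3)^(−1).
Let t = ρ/λ; then A², 4π and the length scale all cancel, so P = ∫_{2.4}^{∞} t^2·e^(-2·t) dt ÷ ∫_{0}^{∞} t^2·e^(-2·t) dt.
An antiderivative of t^2·e^(-2·t) is -(2·t^2 + 2·t + 1)·e^(-2·t)/4; evaluating from 2.4 to ∞ gives 433·e^(-24/5)/100, while the full integral is 1/4.
The region integral divided by the full integral gives P = 0.14254.

P ≈ 0.1425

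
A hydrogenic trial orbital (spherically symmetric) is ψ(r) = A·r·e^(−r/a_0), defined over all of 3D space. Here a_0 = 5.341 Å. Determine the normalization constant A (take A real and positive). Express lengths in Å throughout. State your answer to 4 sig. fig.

A ≈ 0.004941 Å^(-5/2)

Require ∫ |ψ|² 4πr² dr = 1 over the whole domain.
(Spherical symmetry: dV = 4πr² dr.)
With ψ = A·r·e^(−r/a_0), the integral evaluates to A²·[3·π·a_0^5].
Hence A² = 1/[3·π·a_0^5].
With a_0 = 5.341: A² = 0.000024413 and A = 0.0049409.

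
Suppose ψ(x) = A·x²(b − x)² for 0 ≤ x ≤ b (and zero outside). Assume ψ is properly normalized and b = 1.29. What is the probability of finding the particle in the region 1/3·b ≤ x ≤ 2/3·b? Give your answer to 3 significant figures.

P ≈ 0.710

The probability is P = ∫ |ψ|² dx over [1/3·b, 2/3·b].
The normalization integral ∫|ψ|²dx over the whole domain equals b^9/630·A², and A² cancels in the ratio.
Let u = x/b; then A² and the length scale cancel, so P = ∫_{1/3}^{2/3} u^4·(1 - u)^4 du ÷ ∫_{0}^{1} u^4·(1 - u)^4 du.
Using ∫ u^4·(1 - u)^4 du = u^5·(70·u^4 - 315·u^3 + 540·u^2 - 420·u + 126)/630, the numerator is ≈ 0.0011275 and the denominator is 1/630.
Taking the ratio, P = 0.7103.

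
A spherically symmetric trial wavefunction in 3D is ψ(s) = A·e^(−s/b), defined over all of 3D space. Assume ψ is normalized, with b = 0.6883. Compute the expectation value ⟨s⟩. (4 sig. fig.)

⟨s⟩ ≈ 1.032

By definition ⟨s⟩ = ∫ s |ψ(s)|² 4πs² ds.
With ∫₀^∞ s^3 e^(−αs) ds = 3!/α^4, since the A² factors cancel between numerator and denominator, ⟨s⟩ = 3·b/2.
Putting b = 0.6883 gives 1.0325.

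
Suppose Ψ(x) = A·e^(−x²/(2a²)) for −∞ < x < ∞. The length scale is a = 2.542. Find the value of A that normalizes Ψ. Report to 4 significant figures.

A ≈ 0.4711

Normalization requires ∫|Ψ|² dx = 1, integrated from −∞ to ∞.
Carrying out the integral gives A² · √(π)·a.
With a = 2.542: A² = 0.22195 and A = 0.47111.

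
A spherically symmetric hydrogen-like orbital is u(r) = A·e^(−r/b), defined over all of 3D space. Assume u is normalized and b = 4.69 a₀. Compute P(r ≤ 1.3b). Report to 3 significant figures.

P ≈ 0.482

P = ∫ |u|² 4πr² dr over r ≤ 1.3b.
The full normalization integral is A²·[π·b^3] = 1, fixing A².
In terms of t = r/b (A², 4π and the length scale all cancel between numerator and denominator), P = [∫_{0}^{1.3} t^2·e^(-2·t) dt] / [∫_{0}^{∞} t^2·e^(-2·t) dt].
An antiderivative of t^2·e^(-2·t) is -(2·t^2 + 2·t + 1)·e^(-2·t)/4; evaluating from 0 to 1.3 gives 1/4 - 349·e^(-13/5)/200, while the full integral is 1/4.
This evaluates to P = 0.4816.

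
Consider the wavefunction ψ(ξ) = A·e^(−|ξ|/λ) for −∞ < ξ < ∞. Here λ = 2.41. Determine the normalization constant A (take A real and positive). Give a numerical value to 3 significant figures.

Normalization requires ∫|ψ|² dξ = 1, integrated from −∞ to ∞.
With ∫₀^∞ ξ^0 e^(−αξ) dξ = 0!/α^1, carrying out the integral gives A² · λ.
So A² = (λ)^(−1).
Substituting λ = 2.41 gives A² = 0.4149, so A = 0.6442.

A ≈ 0.644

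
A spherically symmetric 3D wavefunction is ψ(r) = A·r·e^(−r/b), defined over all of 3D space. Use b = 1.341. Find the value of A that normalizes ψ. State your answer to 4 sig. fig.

Require ∫ |ψ|² 4πr² dr = 1 over the whole domain.
In 3D with spherical symmetry the volume element is 4πr² dr.
Recall ∫₀^∞ r^m e^(−r/β) dr = m!·β^(m+1), the integral (without the A² prefactor) comes out to 3·π·b^5.
Hence A² = 1/[3·π·b^5].
Substituting b = 1.341 gives A² = 0.024467, so A = 0.15642.

A ≈ 0.1564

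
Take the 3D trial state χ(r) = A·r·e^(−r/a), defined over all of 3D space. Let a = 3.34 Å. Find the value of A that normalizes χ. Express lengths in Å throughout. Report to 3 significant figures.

A ≈ 0.0160 Å^(-5/2)

We need A² ∫|f|² 4πr² dr = 1, taking the integral from 0 to ∞.
In 3D with spherical symmetry the volume element is 4πr² dr.
Using ∫₀^∞ rⁿ e^(−αr) dr = n!/αⁿ⁺¹, carrying out the integral gives A² · 3·π·a^5.
Hence A² = 1/[3·π·a^5].
Substituting a = 3.34 gives A² = 0.0002553, so A = 0.01598.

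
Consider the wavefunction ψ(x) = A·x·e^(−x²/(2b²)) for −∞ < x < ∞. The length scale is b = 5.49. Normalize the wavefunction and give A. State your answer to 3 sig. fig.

Normalization requires ∫|ψ|² dx = 1, integrated from −∞ to ∞.
The integral (without the A² prefactor) comes out to √(π)·b^3/2.
Plugging in b = 5.49 yields A = 0.08258.

A ≈ 0.0826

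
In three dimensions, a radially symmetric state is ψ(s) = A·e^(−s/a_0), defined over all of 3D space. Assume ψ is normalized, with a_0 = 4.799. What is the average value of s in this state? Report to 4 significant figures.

⟨s⟩ ≈ 7.199

The expectation value is the |ψ|²-weighted average of s: ∫ s|ψ|² 4πs² ds.
Since the A² factors cancel between numerator and denominator, ⟨s⟩ = 3·a_0/2.
Putting a_0 = 4.799 gives 7.1985.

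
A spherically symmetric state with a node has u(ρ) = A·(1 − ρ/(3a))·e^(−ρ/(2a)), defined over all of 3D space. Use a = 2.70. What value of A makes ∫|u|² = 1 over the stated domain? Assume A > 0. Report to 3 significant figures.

We need A² ∫|f|² 4πρ² dρ = 1, taking the integral from 0 to ∞.
(Spherical symmetry: dV = 4πρ² dρ.)
Using ∫₀^∞ ρⁿ e^(−αρ) dρ = n!/αⁿ⁺¹, with u = A·(1 − ρ/(3a))·e^(−ρ/(2a)), the integral evaluates to A²·[8·π·a^3/3].
So A² = (8·π·a^3/3)^(−1).
With a = 2.70: A² = 0.006064 and A = 0.07787.

A ≈ 0.0779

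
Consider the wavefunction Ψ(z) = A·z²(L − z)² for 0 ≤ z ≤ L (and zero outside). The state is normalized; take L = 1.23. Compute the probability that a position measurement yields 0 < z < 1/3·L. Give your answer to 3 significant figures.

P = ∫_{0}^{1/3·L} |Ψ(z)|² dz.
The normalization integral ∫|Ψ|²dz over the whole domain equals L^9/630·A², and A² cancels in the ratio.
Let u = z/L; then A² and the length scale cancel, so P = ∫_{0}^{1/3} u^4·(1 - u)^4 du ÷ ∫_{0}^{1} u^4·(1 - u)^4 du.
With ∫ u^4·(1 - u)^4 du = u^5·(70·u^4 - 315·u^3 + 540·u^2 - 420·u + 126)/630 + C, the region integral is ≈ 0.00022991 and the full one is 1/630.
The result is P = 0.1448.

P ≈ 0.145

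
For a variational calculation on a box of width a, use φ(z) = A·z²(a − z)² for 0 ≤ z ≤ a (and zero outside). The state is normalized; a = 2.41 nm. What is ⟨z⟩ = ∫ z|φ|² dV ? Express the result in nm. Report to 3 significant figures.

By definition ⟨z⟩ = ∫ z |φ(z)|² dz.
Expanding the polynomial and integrating term by term, since the A² factors cancel between numerator and denominator, ⟨z⟩ = a/2.
Putting a = 2.41 gives 1.205.

⟨z⟩ ≈ 1.21 nm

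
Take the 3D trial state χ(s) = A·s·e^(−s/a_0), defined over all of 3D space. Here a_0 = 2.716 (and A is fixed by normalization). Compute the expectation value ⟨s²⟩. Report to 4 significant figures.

By definition ⟨s²⟩ = ∫ s^2 |χ(s)|² 4πs² ds.
Evaluating both integrals, ⟨s²⟩ = 15·a_0^2/2.
Putting a_0 = 2.716 gives 55.325.

⟨s^2⟩ ≈ 55.32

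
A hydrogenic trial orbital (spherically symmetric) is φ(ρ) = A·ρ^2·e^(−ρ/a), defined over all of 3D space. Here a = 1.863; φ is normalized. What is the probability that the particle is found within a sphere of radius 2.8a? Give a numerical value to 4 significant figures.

P ≈ 0.3297

Integrate the radial probability density 4πρ²|φ|² over ρ ≤ 2.8a.
A² is fixed by ∫₀^∞ 4πρ²|φ|² dρ = 1, i.e. A² = (45·π·a^7/2)^(−1).
In terms of u = ρ/a (A², 4π and the length scale all cancel between numerator and denominator), P = [∫_{0}^{2.8} u^6·e^(-2·u) du] / [∫_{0}^{∞} u^6·e^(-2·u) du].
Using ∫ u^6·e^(-2·u) du = -(4·u^6 + 12·u^5 + 30·u^4 + 60·u^3 + 90·u^2 + 90·u + 45)·e^(-2·u)/8, the numerator is ≈ 1.85480 and the denominator is 45/8.
This evaluates to P = 0.32974.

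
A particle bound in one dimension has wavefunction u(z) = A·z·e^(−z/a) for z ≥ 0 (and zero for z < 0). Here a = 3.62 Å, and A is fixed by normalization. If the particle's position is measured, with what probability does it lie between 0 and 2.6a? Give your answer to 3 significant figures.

The probability is P = ∫ |u|² dz over [0, 2.6a].
With A² fixed by ∫|u|² = 1, i.e. A² = (a^3/4)^(−1), substitute and integrate.
Substituting t = z/a, A² and the length scale cancel in the ratio: P = ∫_{0}^{2.6} t^2·e^(-2·t) dt / ∫_{0}^{∞} t^2·e^(-2·t) dt.
Using ∫ t^2·e^(-2·t) dt = -(2·t^2 + 2·t + 1)·e^(-2·t)/4, the numerator is 1/4 - 493·e^(-26/5)/100 and the denominator is 1/4.
This works out to P = 0.8912.

P ≈ 0.891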